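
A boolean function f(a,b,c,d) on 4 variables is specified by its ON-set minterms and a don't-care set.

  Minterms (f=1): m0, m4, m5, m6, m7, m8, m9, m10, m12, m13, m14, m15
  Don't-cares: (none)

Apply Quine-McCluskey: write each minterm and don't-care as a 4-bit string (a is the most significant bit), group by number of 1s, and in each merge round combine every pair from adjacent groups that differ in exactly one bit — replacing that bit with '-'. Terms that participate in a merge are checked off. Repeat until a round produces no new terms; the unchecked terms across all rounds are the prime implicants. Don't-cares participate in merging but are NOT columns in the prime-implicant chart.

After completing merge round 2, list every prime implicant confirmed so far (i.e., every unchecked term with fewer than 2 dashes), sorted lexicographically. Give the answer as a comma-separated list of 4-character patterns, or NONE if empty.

Round 0: 0000✓ 0100✓ 0101✓ 0110✓ 0111✓ 1000✓ 1001✓ 1010✓ 1100✓ 1101✓ 1110✓ 1111✓
Round 1: -000✓ -100✓ -101✓ -110✓ -111✓ 0-00✓ 01-0✓ 01-1✓ 010-✓ 011-✓ 1-00✓ 1-01✓ 1-10✓ 10-0✓ 100-✓ 11-0✓ 11-1✓ 110-✓ 111-✓
Round 2: --00 -1-0✓ -1-1✓ -10-✓ -11-✓ 01--✓ 1--0 1-0- 11--✓
Round 3: -1--
PIs = {--00, -1--, 1--0, 1-0-}

NONE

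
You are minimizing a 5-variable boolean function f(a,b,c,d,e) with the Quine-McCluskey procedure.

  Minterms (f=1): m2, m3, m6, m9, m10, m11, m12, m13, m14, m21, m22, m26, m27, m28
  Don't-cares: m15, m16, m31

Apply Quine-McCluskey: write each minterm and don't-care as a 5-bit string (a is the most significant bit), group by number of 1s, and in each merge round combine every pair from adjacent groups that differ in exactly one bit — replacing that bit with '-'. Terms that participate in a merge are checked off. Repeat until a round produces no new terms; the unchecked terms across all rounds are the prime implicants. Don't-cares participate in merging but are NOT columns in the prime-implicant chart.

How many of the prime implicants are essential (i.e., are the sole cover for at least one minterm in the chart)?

Round 0: 00010✓ 00011✓ 00110✓ 01001✓ 01010✓ 01011✓ 01100✓ 01101✓ 01110✓ 01111✓ 10000 10101 10110✓ 11010✓ 11011✓ 11100✓ 11111✓
Round 1: -0110 -1010✓ -1011✓ -1100 -1111✓ 0-010✓ 0-011✓ 0-110✓ 00-10✓ 0001-✓ 01-01✓ 01-10✓ 01-11✓ 010-1✓ 0101-✓ 011-0✓ 011-1✓ 0110-✓ 0111-✓ 11-11✓ 1101-✓
Round 2: -1-11 -101- 0--10 0-01- 01--1 01-1- 011--
PIs = {-0110, -1-11, -101-, -1100, 0--10, 0-01-, 01--1, 01-1-, 011--, 10000, 10101}
Coverage chart:
  m2: 0--10,0-01-
  m3: 0-01- ←essential
  m6: -0110,0--10
  m9: 01--1 ←essential
  m10: -101-,0--10,0-01-,01-1-
  m11: -1-11,-101-,0-01-,01--1,01-1-
  m12: -1100,011--
  m13: 01--1,011--
  m14: 0--10,01-1-,011--
  m21: 10101 ←essential
  m22: -0110 ←essential
  m26: -101- ←essential
  m27: -1-11,-101-
  m28: -1100 ←essential
Essential: -0110, -101-, -1100, 0-01-, 01--1, 10101

6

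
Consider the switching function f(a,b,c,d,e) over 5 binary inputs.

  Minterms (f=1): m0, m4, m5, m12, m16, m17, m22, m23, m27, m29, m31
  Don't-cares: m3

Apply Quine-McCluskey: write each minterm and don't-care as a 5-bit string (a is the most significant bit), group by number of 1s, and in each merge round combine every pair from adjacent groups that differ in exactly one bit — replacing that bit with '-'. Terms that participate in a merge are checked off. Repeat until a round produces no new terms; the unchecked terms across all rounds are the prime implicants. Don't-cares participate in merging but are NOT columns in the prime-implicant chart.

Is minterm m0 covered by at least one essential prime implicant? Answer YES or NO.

NO

size-2^0 implicants → 00000(✓)  00011  00100(✓)  00101(✓)  01100(✓)  10000(✓)  10001(✓)  10110(✓)  10111(✓)  11011(✓)  11101(✓)  11111(✓)
size-2^1 implicants → -0000  0-100  00-00  0010-  1-111  1000-  1011-  11-11  111-1
Unchecked terms (primes): -0000, 0-100, 00-00, 00011, 0010-, 1-111, 1000-, 1011-, 11-11, 111-1
Minterm coverage:
  m0 ⊆ -0000,00-00
  m4 ⊆ 0-100,00-00,0010-
  m5 ⊆ 0010- [E]
  m12 ⊆ 0-100 [E]
  m16 ⊆ -0000,1000-
  m17 ⊆ 1000- [E]
  m22 ⊆ 1011- [E]
  m23 ⊆ 1-111,1011-
  m27 ⊆ 11-11 [E]
  m29 ⊆ 111-1 [E]
  m31 ⊆ 1-111,11-11,111-1
E = {0-100, 0010-, 1000-, 1011-, 11-11, 111-1}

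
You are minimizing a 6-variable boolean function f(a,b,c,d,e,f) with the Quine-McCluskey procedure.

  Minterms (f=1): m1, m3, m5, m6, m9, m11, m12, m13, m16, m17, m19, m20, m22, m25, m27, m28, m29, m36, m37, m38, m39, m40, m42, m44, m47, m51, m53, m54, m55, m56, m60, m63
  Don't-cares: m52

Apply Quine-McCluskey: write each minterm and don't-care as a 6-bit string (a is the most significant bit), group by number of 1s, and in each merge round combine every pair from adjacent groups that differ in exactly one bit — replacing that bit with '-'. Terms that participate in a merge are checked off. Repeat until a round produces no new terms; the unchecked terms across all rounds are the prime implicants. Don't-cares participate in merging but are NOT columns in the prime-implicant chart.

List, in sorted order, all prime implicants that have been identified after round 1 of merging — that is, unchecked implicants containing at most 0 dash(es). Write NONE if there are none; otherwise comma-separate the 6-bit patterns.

Round 0: 000001✓ 000011✓ 000101✓ 000110✓ 001001✓ 001011✓ 001100✓ 001101✓ 010000✓ 010001✓ 010011✓ 010100✓ 010110✓ 011001✓ 011011✓ 011100✓ 011101✓ 100100✓ 100101✓ 100110✓ 100111✓ 101000✓ 101010✓ 101100✓ 101111✓ 110011✓ 110100✓ 110101✓ 110110✓ 110111✓ 111000✓ 111100✓ 111111✓
Round 1: -00101 -00110✓ -01100✓ -10011 -10100✓ -10110✓ -11100✓ 0-0001✓ 0-0011✓ 0-0110✓ 0-1001✓ 0-1011✓ 0-1100✓ 0-1101✓ 00-001✓ 00-011✓ 00-101✓ 000-01✓ 0000-1✓ 001-01✓ 0010-1✓ 00110-✓ 01-001✓ 01-011✓ 01-100✓ 010-00 0100-1✓ 01000- 0101-0✓ 011-01✓ 0110-1✓ 01110-✓ 1-0100✓ 1-0101✓ 1-0110✓ 1-0111✓ 1-1000✓ 1-1100✓ 1-1111✓ 10-100✓ 10-111✓ 1001-0✓ 1001-1✓ 10010-✓ 10011-✓ 101-00✓ 1010-0 11-100✓ 11-111✓ 110-11 1101-0✓ 1101-1✓ 11010-✓ 11011-✓ 111-00✓
Round 2: --0110 --1100 -1-100 -101-0 0--001✓ 0--011✓ 0-00-1✓ 0-1-01 0-10-1✓ 0-110- 00--01 00-0-1✓ 01-0-1✓ 1--100 1--111 1-01-0✓ 1-01-1✓ 1-010-✓ 1-011-✓ 1-1-00 1001--✓ 1101--✓
Round 3: 0--0-1 1-01--
PIs = {--0110, --1100, -00101, -1-100, -10011, -101-0, 0--0-1, 0-1-01, 0-110-, 00--01, 010-00, 01000-, 1--100, 1--111, 1-01--, 1-1-00, 1010-0, 110-11}

NONE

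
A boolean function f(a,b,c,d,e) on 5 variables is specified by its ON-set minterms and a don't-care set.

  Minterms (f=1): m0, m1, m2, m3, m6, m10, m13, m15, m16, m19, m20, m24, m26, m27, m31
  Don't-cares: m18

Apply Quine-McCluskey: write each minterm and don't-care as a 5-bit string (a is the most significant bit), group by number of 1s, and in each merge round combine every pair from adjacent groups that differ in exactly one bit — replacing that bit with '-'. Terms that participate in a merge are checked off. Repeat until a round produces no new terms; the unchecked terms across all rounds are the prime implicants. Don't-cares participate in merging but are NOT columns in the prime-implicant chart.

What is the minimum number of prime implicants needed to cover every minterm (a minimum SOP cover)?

8

size-2^0 implicants → 00000(✓)  00001(✓)  00010(✓)  00011(✓)  00110(✓)  01010(✓)  01101(✓)  01111(✓)  10000(✓)  10010(✓)  10011(✓)  10100(✓)  11000(✓)  11010(✓)  11011(✓)  11111(✓)
size-2^1 implicants → -0000(✓)  -0010(✓)  -0011(✓)  -1010(✓)  -1111  0-010(✓)  00-10  000-0(✓)  000-1(✓)  0000-(✓)  0001-(✓)  011-1  1-000(✓)  1-010(✓)  1-011(✓)  10-00  100-0(✓)  1001-(✓)  11-11  110-0(✓)  1101-(✓)
size-2^2 implicants → --010  -00-0  -001-  000--  1-0-0  1-01-
Unchecked terms (primes): --010, -00-0, -001-, -1111, 00-10, 000--, 011-1, 1-0-0, 1-01-, 10-00, 11-11
Minterm coverage:
  m0 ⊆ -00-0,000--
  m1 ⊆ 000-- [E]
  m2 ⊆ --010,-00-0,-001-,00-10,000--
  m3 ⊆ -001-,000--
  m6 ⊆ 00-10 [E]
  m10 ⊆ --010 [E]
  m13 ⊆ 011-1 [E]
  m15 ⊆ -1111,011-1
  m16 ⊆ -00-0,1-0-0,10-00
  m19 ⊆ -001-,1-01-
  m20 ⊆ 10-00 [E]
  m24 ⊆ 1-0-0 [E]
  m26 ⊆ --010,1-0-0,1-01-
  m27 ⊆ 1-01-,11-11
  m31 ⊆ -1111,11-11
E = {--010, 00-10, 000--, 011-1, 1-0-0, 10-00}
Petrick residual → -001-, 11-11
Cover = c'de' + b'c'd + a'b'de' + a'b'c' + a'bce + ac'e' + ab'd'e' + abde  |cover|=8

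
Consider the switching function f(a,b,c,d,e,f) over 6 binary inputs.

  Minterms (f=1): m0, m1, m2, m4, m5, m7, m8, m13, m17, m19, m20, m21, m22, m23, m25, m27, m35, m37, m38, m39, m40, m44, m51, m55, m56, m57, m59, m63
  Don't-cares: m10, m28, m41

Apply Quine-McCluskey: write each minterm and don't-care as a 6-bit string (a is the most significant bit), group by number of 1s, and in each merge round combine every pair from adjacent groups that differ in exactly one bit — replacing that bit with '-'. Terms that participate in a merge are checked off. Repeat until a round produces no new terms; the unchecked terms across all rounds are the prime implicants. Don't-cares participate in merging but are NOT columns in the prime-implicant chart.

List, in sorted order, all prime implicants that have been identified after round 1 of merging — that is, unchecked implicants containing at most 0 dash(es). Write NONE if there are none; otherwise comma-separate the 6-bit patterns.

size-2^0 implicants → 000000(✓)  000001(✓)  000010(✓)  000100(✓)  000101(✓)  000111(✓)  001000(✓)  001010(✓)  001101(✓)  010001(✓)  010011(✓)  010100(✓)  010101(✓)  010110(✓)  010111(✓)  011001(✓)  011011(✓)  011100(✓)  100011(✓)  100101(✓)  100110(✓)  100111(✓)  101000(✓)  101001(✓)  101100(✓)  110011(✓)  110111(✓)  111000(✓)  111001(✓)  111011(✓)  111111(✓)
size-2^1 implicants → -00101(✓)  -00111(✓)  -01000  -10011(✓)  -10111(✓)  -11001(✓)  -11011(✓)  0-0001(✓)  0-0100(✓)  0-0101(✓)  0-0111(✓)  00-000(✓)  00-010(✓)  00-101  000-00(✓)  000-01(✓)  0000-0(✓)  00000-(✓)  0001-1(✓)  00010-(✓)  0010-0(✓)  01-001(✓)  01-011(✓)  01-100  010-01(✓)  010-11(✓)  0100-1(✓)  0101-0(✓)  0101-1(✓)  01010-(✓)  01011-(✓)  0110-1(✓)  1-0011(✓)  1-0111(✓)  1-1000(✓)  1-1001(✓)  100-11(✓)  1001-1(✓)  10011-  101-00  10100-(✓)  11-011(✓)  11-111(✓)  110-11(✓)  111-11(✓)  1110-1(✓)  11100-(✓)
size-2^2 implicants → --0111  -001-1  -1-011  -10-11  -110-1  0-0-01  0-01-1  0-010-  00-0-0  000-0-  01-0-1  010--1  0101--  1-0-11  1-100-  11--11
Unchecked terms (primes): --0111, -001-1, -01000, -1-011, -10-11, -110-1, 0-0-01, 0-01-1, 0-010-, 00-0-0, 00-101, 000-0-, 01-0-1, 01-100, 010--1, 0101--, 1-0-11, 1-100-, 10011-, 101-00, 11--11

NONE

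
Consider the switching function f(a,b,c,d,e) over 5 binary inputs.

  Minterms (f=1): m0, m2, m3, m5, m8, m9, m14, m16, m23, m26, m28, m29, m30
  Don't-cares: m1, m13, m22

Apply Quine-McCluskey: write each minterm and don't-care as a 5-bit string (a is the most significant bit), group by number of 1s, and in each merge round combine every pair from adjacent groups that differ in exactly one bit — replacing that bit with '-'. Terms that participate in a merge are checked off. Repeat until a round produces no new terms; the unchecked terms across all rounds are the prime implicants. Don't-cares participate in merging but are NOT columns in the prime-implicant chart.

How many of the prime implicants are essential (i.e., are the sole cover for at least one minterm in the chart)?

7

size-2^0 implicants → 00000(✓)  00001(✓)  00010(✓)  00011(✓)  00101(✓)  01000(✓)  01001(✓)  01101(✓)  01110(✓)  10000(✓)  10110(✓)  10111(✓)  11010(✓)  11100(✓)  11101(✓)  11110(✓)
size-2^1 implicants → -0000  -1101  -1110  0-000(✓)  0-001(✓)  0-101(✓)  00-01(✓)  000-0(✓)  000-1(✓)  0000-(✓)  0001-(✓)  01-01(✓)  0100-(✓)  1-110  1011-  11-10  111-0  1110-
size-2^2 implicants → 0--01  0-00-  000--
Unchecked terms (primes): -0000, -1101, -1110, 0--01, 0-00-, 000--, 1-110, 1011-, 11-10, 111-0, 1110-
Minterm coverage:
  m0 ⊆ -0000,0-00-,000--
  m2 ⊆ 000-- [E]
  m3 ⊆ 000-- [E]
  m5 ⊆ 0--01 [E]
  m8 ⊆ 0-00- [E]
  m9 ⊆ 0--01,0-00-
  m14 ⊆ -1110 [E]
  m16 ⊆ -0000 [E]
  m23 ⊆ 1011- [E]
  m26 ⊆ 11-10 [E]
  m28 ⊆ 111-0,1110-
  m29 ⊆ -1101,1110-
  m30 ⊆ -1110,1-110,11-10,111-0
E = {-0000, -1110, 0--01, 0-00-, 000--, 1011-, 11-10}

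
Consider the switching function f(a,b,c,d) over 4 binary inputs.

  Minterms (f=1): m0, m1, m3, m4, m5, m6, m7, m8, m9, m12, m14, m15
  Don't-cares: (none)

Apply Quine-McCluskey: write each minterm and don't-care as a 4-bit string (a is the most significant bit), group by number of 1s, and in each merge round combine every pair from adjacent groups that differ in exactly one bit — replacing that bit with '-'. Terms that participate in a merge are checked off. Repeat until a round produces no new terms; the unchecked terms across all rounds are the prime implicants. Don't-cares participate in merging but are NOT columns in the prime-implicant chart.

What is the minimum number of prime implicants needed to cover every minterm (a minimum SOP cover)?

4

Round 0: 0000✓ 0001✓ 0011✓ 0100✓ 0101✓ 0110✓ 0111✓ 1000✓ 1001✓ 1100✓ 1110✓ 1111✓
Round 1: -000✓ -001✓ -100✓ -110✓ -111✓ 0-00✓ 0-01✓ 0-11✓ 00-1✓ 000-✓ 01-0✓ 01-1✓ 010-✓ 011-✓ 1-00✓ 100-✓ 11-0✓ 111-✓
Round 2: --00 -00- -1-0 -11- 0--1 0-0- 01--
PIs = {--00, -00-, -1-0, -11-, 0--1, 0-0-, 01--}
Coverage chart:
  m0: --00,-00-,0-0-
  m1: -00-,0--1,0-0-
  m3: 0--1 ←essential
  m4: --00,-1-0,0-0-,01--
  m5: 0--1,0-0-,01--
  m6: -1-0,-11-,01--
  m7: -11-,0--1,01--
  m8: --00,-00-
  m9: -00- ←essential
  m12: --00,-1-0
  m14: -1-0,-11-
  m15: -11- ←essential
Essential: -00-, -11-, 0--1
Petrick residual → --00
Min cover (4 terms): c'd' + b'c' + bc + a'd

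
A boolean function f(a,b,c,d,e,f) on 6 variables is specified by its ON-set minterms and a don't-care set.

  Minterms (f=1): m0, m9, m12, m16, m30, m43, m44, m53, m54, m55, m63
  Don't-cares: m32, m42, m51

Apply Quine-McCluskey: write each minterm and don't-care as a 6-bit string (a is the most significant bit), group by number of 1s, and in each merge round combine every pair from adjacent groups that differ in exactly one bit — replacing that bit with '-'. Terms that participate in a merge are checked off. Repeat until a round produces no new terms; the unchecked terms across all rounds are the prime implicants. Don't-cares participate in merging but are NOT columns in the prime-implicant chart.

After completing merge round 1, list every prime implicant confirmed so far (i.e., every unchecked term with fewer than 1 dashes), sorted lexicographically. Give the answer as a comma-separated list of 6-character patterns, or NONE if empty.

001001, 011110

Round 0: 000000✓ 001001 001100✓ 010000✓ 011110 100000✓ 101010✓ 101011✓ 101100✓ 110011✓ 110101✓ 110110✓ 110111✓ 111111✓
Round 1: -00000 -01100 0-0000 10101- 11-111 110-11 1101-1 11011-
PIs = {-00000, -01100, 0-0000, 001001, 011110, 10101-, 11-111, 110-11, 1101-1, 11011-}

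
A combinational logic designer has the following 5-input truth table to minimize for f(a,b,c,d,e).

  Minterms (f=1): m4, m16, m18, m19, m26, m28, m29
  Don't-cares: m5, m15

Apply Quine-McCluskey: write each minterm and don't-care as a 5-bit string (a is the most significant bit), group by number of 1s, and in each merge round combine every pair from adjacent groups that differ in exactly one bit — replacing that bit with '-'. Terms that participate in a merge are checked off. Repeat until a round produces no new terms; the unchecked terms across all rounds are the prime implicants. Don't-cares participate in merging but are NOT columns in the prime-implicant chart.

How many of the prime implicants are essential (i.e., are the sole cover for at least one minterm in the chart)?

5

[col 0] 00100*, 00101*, 01111, 10000*, 10010*, 10011*, 11010*, 11100*, 11101*
[col 1] 0010-, 1-010, 100-0, 1001-, 1110-
Prime implicants: 0010-, 01111, 1-010, 100-0, 1001-, 1110-
PI chart (minterm → PIs covering it):
  4 | 0010-  (sole → essential)
  16 | 100-0  (sole → essential)
  18 | 1-010,100-0,1001-
  19 | 1001-  (sole → essential)
  26 | 1-010  (sole → essential)
  28 | 1110-  (sole → essential)
  29 | 1110-  (sole → essential)
Essential prime implicants: 0010-, 1-010, 100-0, 1001-, 1110-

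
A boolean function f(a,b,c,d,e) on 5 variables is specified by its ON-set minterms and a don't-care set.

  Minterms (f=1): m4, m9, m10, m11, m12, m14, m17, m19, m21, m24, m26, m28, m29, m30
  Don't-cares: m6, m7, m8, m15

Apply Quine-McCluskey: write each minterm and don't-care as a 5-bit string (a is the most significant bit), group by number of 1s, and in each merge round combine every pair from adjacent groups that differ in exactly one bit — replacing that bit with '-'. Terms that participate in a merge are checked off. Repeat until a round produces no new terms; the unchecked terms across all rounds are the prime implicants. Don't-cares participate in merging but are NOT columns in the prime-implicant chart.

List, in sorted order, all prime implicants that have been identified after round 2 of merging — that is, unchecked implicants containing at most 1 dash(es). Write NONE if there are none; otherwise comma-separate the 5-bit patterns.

[col 0] 00100*, 00110*, 00111*, 01000*, 01001*, 01010*, 01011*, 01100*, 01110*, 01111*, 10001*, 10011*, 10101*, 11000*, 11010*, 11100*, 11101*, 11110*
[col 1] -1000*, -1010*, -1100*, -1110*, 0-100*, 0-110*, 0-111*, 001-0*, 0011-*, 01-00*, 01-10*, 01-11*, 010-0*, 010-1*, 0100-*, 0101-*, 011-0*, 0111-*, 1-101, 10-01, 100-1, 11-00*, 11-10*, 110-0*, 111-0*, 1110-
[col 2] -1-00*, -1-10*, -10-0*, -11-0*, 0-1-0, 0-11-, 01--0*, 01-1-, 010--, 11--0*
[col 3] -1--0
Prime implicants: -1--0, 0-1-0, 0-11-, 01-1-, 010--, 1-101, 10-01, 100-1, 1110-

1-101, 10-01, 100-1, 1110-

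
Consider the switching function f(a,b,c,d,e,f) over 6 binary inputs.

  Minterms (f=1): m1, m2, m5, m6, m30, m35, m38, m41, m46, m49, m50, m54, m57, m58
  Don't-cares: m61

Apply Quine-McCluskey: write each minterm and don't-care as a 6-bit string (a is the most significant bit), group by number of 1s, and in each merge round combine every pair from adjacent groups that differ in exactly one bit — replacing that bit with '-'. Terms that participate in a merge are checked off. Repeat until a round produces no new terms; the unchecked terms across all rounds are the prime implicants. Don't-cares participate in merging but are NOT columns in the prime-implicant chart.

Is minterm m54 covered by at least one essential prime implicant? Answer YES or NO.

Round 0: 000001✓ 000010✓ 000101✓ 000110✓ 011110 100011 100110✓ 101001✓ 101110✓ 110001✓ 110010✓ 110110✓ 111001✓ 111010✓ 111101✓
Round 1: -00110 000-01 000-10 1-0110 1-1001 10-110 11-001 11-010 110-10 111-01
PIs = {-00110, 000-01, 000-10, 011110, 1-0110, 1-1001, 10-110, 100011, 11-001, 11-010, 110-10, 111-01}
Coverage chart:
  m1: 000-01 ←essential
  m2: 000-10 ←essential
  m5: 000-01 ←essential
  m6: -00110,000-10
  m30: 011110 ←essential
  m35: 100011 ←essential
  m38: -00110,1-0110,10-110
  m41: 1-1001 ←essential
  m46: 10-110 ←essential
  m49: 11-001 ←essential
  m50: 11-010,110-10
  m54: 1-0110,110-10
  m57: 1-1001,11-001,111-01
  m58: 11-010 ←essential
Essential: 000-01, 000-10, 011110, 1-1001, 10-110, 100011, 11-001, 11-010

NO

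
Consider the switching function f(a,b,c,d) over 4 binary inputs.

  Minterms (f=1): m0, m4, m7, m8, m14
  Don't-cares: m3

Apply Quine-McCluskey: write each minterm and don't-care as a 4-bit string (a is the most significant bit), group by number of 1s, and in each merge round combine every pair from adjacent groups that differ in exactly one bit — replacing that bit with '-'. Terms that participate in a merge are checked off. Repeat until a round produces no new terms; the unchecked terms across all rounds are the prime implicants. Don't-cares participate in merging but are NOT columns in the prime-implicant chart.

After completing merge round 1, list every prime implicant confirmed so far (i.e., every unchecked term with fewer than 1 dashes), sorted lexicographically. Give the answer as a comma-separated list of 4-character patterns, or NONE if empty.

1110

size-2^0 implicants → 0000(✓)  0011(✓)  0100(✓)  0111(✓)  1000(✓)  1110
size-2^1 implicants → -000  0-00  0-11
Unchecked terms (primes): -000, 0-00, 0-11, 1110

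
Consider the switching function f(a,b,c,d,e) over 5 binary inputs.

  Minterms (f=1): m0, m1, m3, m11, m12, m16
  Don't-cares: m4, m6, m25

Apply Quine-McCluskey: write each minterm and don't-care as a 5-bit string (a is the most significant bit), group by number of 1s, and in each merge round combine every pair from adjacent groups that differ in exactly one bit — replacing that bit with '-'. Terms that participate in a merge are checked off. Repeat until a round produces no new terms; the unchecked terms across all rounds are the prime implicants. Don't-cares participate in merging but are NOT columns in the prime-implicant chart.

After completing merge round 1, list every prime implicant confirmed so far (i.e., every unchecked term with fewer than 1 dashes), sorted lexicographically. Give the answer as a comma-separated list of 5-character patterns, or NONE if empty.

[col 0] 00000*, 00001*, 00011*, 00100*, 00110*, 01011*, 01100*, 10000*, 11001
[col 1] -0000, 0-011, 0-100, 00-00, 000-1, 0000-, 001-0
Prime implicants: -0000, 0-011, 0-100, 00-00, 000-1, 0000-, 001-0, 11001

11001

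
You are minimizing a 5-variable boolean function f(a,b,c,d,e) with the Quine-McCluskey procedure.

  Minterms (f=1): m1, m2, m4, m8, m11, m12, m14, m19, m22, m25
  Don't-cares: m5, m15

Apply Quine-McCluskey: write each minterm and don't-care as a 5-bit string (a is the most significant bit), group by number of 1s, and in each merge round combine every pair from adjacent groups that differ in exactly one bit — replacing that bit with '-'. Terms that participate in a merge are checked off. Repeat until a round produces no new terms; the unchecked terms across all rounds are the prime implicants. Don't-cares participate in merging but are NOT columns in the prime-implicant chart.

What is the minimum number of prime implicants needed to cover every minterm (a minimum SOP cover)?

9

Round 0: 00001✓ 00010 00100✓ 00101✓ 01000✓ 01011✓ 01100✓ 01110✓ 01111✓ 10011 10110 11001
Round 1: 0-100 00-01 0010- 01-00 01-11 011-0 0111-
PIs = {0-100, 00-01, 00010, 0010-, 01-00, 01-11, 011-0, 0111-, 10011, 10110, 11001}
Coverage chart:
  m1: 00-01 ←essential
  m2: 00010 ←essential
  m4: 0-100,0010-
  m8: 01-00 ←essential
  m11: 01-11 ←essential
  m12: 0-100,01-00,011-0
  m14: 011-0,0111-
  m19: 10011 ←essential
  m22: 10110 ←essential
  m25: 11001 ←essential
Essential: 00-01, 00010, 01-00, 01-11, 10011, 10110, 11001
Petrick residual → 0-100, 011-0
Min cover (9 terms): a'cd'e' + a'b'd'e + a'b'c'de' + a'bd'e' + a'bde + a'bce' + ab'c'de + ab'cde' + abc'd'e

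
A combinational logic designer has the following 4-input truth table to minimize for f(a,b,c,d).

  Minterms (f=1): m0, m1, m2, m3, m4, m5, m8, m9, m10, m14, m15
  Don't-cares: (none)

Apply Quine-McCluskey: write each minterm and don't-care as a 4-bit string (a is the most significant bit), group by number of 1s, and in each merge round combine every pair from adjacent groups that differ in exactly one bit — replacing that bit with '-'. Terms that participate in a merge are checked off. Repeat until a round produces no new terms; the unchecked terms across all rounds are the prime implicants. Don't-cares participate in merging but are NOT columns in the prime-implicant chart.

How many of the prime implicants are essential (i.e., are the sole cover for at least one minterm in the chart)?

Round 0: 0000✓ 0001✓ 0010✓ 0011✓ 0100✓ 0101✓ 1000✓ 1001✓ 1010✓ 1110✓ 1111✓
Round 1: -000✓ -001✓ -010✓ 0-00✓ 0-01✓ 00-0✓ 00-1✓ 000-✓ 001-✓ 010-✓ 1-10 10-0✓ 100-✓ 111-
Round 2: -0-0 -00- 0-0- 00--
PIs = {-0-0, -00-, 0-0-, 00--, 1-10, 111-}
Coverage chart:
  m0: -0-0,-00-,0-0-,00--
  m1: -00-,0-0-,00--
  m2: -0-0,00--
  m3: 00-- ←essential
  m4: 0-0- ←essential
  m5: 0-0- ←essential
  m8: -0-0,-00-
  m9: -00- ←essential
  m10: -0-0,1-10
  m14: 1-10,111-
  m15: 111- ←essential
Essential: -00-, 0-0-, 00--, 111-

4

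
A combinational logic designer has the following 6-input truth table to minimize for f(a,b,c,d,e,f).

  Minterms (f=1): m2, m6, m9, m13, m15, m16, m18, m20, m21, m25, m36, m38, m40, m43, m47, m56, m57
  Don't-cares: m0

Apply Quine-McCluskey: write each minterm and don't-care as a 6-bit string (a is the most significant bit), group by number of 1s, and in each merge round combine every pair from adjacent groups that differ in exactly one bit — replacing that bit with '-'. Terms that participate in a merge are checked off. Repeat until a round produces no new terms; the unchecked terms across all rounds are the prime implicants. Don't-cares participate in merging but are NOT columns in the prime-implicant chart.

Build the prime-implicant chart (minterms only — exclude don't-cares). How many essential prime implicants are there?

5

Round 0: 000000✓ 000010✓ 000110✓ 001001✓ 001101✓ 001111✓ 010000✓ 010010✓ 010100✓ 010101✓ 011001✓ 100100✓ 100110✓ 101000✓ 101011✓ 101111✓ 111000✓ 111001✓
Round 1: -00110 -01111 -11001 0-0000✓ 0-0010✓ 0-1001 000-10 0000-0✓ 001-01 0011-1 010-00 0100-0✓ 01010- 1-1000 1001-0 101-11 11100-
Round 2: 0-00-0
PIs = {-00110, -01111, -11001, 0-00-0, 0-1001, 000-10, 001-01, 0011-1, 010-00, 01010-, 1-1000, 1001-0, 101-11, 11100-}
Coverage chart:
  m2: 0-00-0,000-10
  m6: -00110,000-10
  m9: 0-1001,001-01
  m13: 001-01,0011-1
  m15: -01111,0011-1
  m16: 0-00-0,010-00
  m18: 0-00-0 ←essential
  m20: 010-00,01010-
  m21: 01010- ←essential
  m25: -11001,0-1001
  m36: 1001-0 ←essential
  m38: -00110,1001-0
  m40: 1-1000 ←essential
  m43: 101-11 ←essential
  m47: -01111,101-11
  m56: 1-1000,11100-
  m57: -11001,11100-
Essential: 0-00-0, 01010-, 1-1000, 1001-0, 101-11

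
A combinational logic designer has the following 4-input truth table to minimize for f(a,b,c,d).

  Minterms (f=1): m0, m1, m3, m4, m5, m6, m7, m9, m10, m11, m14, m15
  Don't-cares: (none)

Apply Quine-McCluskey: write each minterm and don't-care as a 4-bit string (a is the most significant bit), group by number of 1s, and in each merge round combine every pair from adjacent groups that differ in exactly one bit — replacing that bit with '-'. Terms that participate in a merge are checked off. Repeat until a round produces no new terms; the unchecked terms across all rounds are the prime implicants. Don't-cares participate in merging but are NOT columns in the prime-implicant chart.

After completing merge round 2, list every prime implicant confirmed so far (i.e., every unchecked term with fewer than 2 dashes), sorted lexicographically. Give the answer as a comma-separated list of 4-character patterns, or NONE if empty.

[col 0] 0000*, 0001*, 0011*, 0100*, 0101*, 0110*, 0111*, 1001*, 1010*, 1011*, 1110*, 1111*
[col 1] -001*, -011*, -110*, -111*, 0-00*, 0-01*, 0-11*, 00-1*, 000-*, 01-0*, 01-1*, 010-*, 011-*, 1-10*, 1-11*, 10-1*, 101-*, 111-*
[col 2] --11, -0-1, -11-, 0--1, 0-0-, 01--, 1-1-
Prime implicants: --11, -0-1, -11-, 0--1, 0-0-, 01--, 1-1-

NONE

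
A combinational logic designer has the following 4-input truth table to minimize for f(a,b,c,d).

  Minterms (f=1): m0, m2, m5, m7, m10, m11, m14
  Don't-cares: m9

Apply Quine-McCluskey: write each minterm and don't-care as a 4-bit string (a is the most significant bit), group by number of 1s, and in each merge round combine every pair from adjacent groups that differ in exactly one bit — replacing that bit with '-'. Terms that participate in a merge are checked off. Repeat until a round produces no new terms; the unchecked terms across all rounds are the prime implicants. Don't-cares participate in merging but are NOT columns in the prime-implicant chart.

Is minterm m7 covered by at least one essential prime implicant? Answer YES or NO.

YES

Round 0: 0000✓ 0010✓ 0101✓ 0111✓ 1001✓ 1010✓ 1011✓ 1110✓
Round 1: -010 00-0 01-1 1-10 10-1 101-
PIs = {-010, 00-0, 01-1, 1-10, 10-1, 101-}
Coverage chart:
  m0: 00-0 ←essential
  m2: -010,00-0
  m5: 01-1 ←essential
  m7: 01-1 ←essential
  m10: -010,1-10,101-
  m11: 10-1,101-
  m14: 1-10 ←essential
Essential: 00-0, 01-1, 1-10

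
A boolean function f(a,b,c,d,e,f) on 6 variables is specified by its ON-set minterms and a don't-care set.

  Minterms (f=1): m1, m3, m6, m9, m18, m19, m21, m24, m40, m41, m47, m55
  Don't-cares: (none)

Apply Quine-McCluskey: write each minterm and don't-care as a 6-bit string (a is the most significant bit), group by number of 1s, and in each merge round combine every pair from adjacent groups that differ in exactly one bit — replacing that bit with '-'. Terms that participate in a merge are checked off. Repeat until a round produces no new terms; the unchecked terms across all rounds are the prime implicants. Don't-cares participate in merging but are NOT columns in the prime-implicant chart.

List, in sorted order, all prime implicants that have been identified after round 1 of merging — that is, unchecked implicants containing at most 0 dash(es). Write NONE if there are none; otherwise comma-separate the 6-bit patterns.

size-2^0 implicants → 000001(✓)  000011(✓)  000110  001001(✓)  010010(✓)  010011(✓)  010101  011000  101000(✓)  101001(✓)  101111  110111
size-2^1 implicants → -01001  0-0011  00-001  0000-1  01001-  10100-
Unchecked terms (primes): -01001, 0-0011, 00-001, 0000-1, 000110, 01001-, 010101, 011000, 10100-, 101111, 110111

000110, 010101, 011000, 101111, 110111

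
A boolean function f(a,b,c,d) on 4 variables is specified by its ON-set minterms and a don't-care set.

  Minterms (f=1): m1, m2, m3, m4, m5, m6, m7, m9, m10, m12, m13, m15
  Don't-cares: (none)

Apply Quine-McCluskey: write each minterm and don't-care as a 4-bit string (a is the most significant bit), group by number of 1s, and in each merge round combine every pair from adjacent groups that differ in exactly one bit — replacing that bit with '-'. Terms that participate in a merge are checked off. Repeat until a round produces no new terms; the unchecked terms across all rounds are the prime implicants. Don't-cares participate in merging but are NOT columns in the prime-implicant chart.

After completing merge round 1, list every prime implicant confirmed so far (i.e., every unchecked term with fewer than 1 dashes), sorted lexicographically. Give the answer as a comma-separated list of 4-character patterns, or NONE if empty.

NONE

Round 0: 0001✓ 0010✓ 0011✓ 0100✓ 0101✓ 0110✓ 0111✓ 1001✓ 1010✓ 1100✓ 1101✓ 1111✓
Round 1: -001✓ -010 -100✓ -101✓ -111✓ 0-01✓ 0-10✓ 0-11✓ 00-1✓ 001-✓ 01-0✓ 01-1✓ 010-✓ 011-✓ 1-01✓ 11-1✓ 110-✓
Round 2: --01 -1-1 -10- 0--1 0-1- 01--
PIs = {--01, -010, -1-1, -10-, 0--1, 0-1-, 01--}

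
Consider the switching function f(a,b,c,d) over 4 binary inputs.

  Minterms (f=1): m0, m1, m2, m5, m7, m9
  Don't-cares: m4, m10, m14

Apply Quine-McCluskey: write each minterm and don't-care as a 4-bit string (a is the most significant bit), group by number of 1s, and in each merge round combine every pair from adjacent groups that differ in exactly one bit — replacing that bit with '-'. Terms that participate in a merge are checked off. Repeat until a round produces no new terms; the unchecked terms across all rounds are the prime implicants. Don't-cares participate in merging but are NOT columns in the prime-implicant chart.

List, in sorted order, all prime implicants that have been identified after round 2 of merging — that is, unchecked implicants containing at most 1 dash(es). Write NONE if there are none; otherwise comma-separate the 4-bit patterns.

Round 0: 0000✓ 0001✓ 0010✓ 0100✓ 0101✓ 0111✓ 1001✓ 1010✓ 1110✓
Round 1: -001 -010 0-00✓ 0-01✓ 00-0 000-✓ 01-1 010-✓ 1-10
Round 2: 0-0-
PIs = {-001, -010, 0-0-, 00-0, 01-1, 1-10}

-001, -010, 00-0, 01-1, 1-10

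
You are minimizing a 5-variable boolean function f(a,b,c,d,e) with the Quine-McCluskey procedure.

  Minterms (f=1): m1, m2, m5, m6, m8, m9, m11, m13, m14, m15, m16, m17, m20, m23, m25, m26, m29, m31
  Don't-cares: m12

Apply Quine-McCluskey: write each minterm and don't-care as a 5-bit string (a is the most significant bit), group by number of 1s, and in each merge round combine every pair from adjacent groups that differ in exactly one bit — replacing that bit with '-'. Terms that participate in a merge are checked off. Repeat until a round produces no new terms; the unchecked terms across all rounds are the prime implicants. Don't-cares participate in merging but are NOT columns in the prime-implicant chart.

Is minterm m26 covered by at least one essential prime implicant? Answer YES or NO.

YES

Round 0: 00001✓ 00010✓ 00101✓ 00110✓ 01000✓ 01001✓ 01011✓ 01100✓ 01101✓ 01110✓ 01111✓ 10000✓ 10001✓ 10100✓ 10111✓ 11001✓ 11010 11101✓ 11111✓
Round 1: -0001✓ -1001✓ -1101✓ -1111✓ 0-001✓ 0-101✓ 0-110 00-01✓ 00-10 01-00✓ 01-01✓ 01-11✓ 010-1✓ 0100-✓ 011-0✓ 011-1✓ 0110-✓ 0111-✓ 1-001✓ 1-111 10-00 1000- 11-01✓ 111-1✓
Round 2: --001 -1-01 -11-1 0--01 01--1 01-0- 011--
PIs = {--001, -1-01, -11-1, 0--01, 0-110, 00-10, 01--1, 01-0-, 011--, 1-111, 10-00, 1000-, 11010}
Coverage chart:
  m1: --001,0--01
  m2: 00-10 ←essential
  m5: 0--01 ←essential
  m6: 0-110,00-10
  m8: 01-0- ←essential
  m9: --001,-1-01,0--01,01--1,01-0-
  m11: 01--1 ←essential
  m13: -1-01,-11-1,0--01,01--1,01-0-,011--
  m14: 0-110,011--
  m15: -11-1,01--1,011--
  m16: 10-00,1000-
  m17: --001,1000-
  m20: 10-00 ←essential
  m23: 1-111 ←essential
  m25: --001,-1-01
  m26: 11010 ←essential
  m29: -1-01,-11-1
  m31: -11-1,1-111
Essential: 0--01, 00-10, 01--1, 01-0-, 1-111, 10-00, 11010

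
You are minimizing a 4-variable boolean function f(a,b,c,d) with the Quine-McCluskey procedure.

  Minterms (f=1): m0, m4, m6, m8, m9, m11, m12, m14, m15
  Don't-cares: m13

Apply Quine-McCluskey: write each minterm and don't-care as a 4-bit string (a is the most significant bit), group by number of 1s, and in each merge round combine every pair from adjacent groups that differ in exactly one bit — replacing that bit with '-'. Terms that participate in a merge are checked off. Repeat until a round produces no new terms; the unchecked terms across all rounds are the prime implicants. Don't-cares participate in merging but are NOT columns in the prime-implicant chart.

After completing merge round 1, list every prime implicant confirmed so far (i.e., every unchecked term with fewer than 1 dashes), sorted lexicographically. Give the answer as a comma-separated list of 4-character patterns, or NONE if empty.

size-2^0 implicants → 0000(✓)  0100(✓)  0110(✓)  1000(✓)  1001(✓)  1011(✓)  1100(✓)  1101(✓)  1110(✓)  1111(✓)
size-2^1 implicants → -000(✓)  -100(✓)  -110(✓)  0-00(✓)  01-0(✓)  1-00(✓)  1-01(✓)  1-11(✓)  10-1(✓)  100-(✓)  11-0(✓)  11-1(✓)  110-(✓)  111-(✓)
size-2^2 implicants → --00  -1-0  1--1  1-0-  11--
Unchecked terms (primes): --00, -1-0, 1--1, 1-0-, 11--

NONE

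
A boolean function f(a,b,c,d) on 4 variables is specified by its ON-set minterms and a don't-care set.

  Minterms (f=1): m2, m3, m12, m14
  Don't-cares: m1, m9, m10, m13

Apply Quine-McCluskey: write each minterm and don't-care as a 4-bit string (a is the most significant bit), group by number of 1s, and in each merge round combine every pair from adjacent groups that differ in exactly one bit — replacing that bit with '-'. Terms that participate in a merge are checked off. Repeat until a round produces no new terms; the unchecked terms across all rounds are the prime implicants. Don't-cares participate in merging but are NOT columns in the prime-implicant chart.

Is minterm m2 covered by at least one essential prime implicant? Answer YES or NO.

size-2^0 implicants → 0001(✓)  0010(✓)  0011(✓)  1001(✓)  1010(✓)  1100(✓)  1101(✓)  1110(✓)
size-2^1 implicants → -001  -010  00-1  001-  1-01  1-10  11-0  110-
Unchecked terms (primes): -001, -010, 00-1, 001-, 1-01, 1-10, 11-0, 110-
Minterm coverage:
  m2 ⊆ -010,001-
  m3 ⊆ 00-1,001-
  m12 ⊆ 11-0,110-
  m14 ⊆ 1-10,11-0
(no essential prime implicants)

NO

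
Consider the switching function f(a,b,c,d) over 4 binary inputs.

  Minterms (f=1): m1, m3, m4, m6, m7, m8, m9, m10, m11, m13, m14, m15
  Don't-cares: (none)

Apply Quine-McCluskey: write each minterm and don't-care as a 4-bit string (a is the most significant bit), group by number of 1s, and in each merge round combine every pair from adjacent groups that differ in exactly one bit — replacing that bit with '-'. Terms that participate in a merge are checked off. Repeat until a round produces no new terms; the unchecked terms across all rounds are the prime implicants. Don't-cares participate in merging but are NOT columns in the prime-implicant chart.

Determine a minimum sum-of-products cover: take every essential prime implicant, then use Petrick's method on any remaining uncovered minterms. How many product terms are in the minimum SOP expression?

Round 0: 0001✓ 0011✓ 0100✓ 0110✓ 0111✓ 1000✓ 1001✓ 1010✓ 1011✓ 1101✓ 1110✓ 1111✓
Round 1: -001✓ -011✓ -110✓ -111✓ 0-11✓ 00-1✓ 01-0 011-✓ 1-01✓ 1-10✓ 1-11✓ 10-0✓ 10-1✓ 100-✓ 101-✓ 11-1✓ 111-✓
Round 2: --11 -0-1 -11- 1--1 1-1- 10--
PIs = {--11, -0-1, -11-, 01-0, 1--1, 1-1-, 10--}
Coverage chart:
  m1: -0-1 ←essential
  m3: --11,-0-1
  m4: 01-0 ←essential
  m6: -11-,01-0
  m7: --11,-11-
  m8: 10-- ←essential
  m9: -0-1,1--1,10--
  m10: 1-1-,10--
  m11: --11,-0-1,1--1,1-1-,10--
  m13: 1--1 ←essential
  m14: -11-,1-1-
  m15: --11,-11-,1--1,1-1-
Essential: -0-1, 01-0, 1--1, 10--
Petrick residual → -11-
Min cover (5 terms): b'd + bc + a'bd' + ad + ab'

5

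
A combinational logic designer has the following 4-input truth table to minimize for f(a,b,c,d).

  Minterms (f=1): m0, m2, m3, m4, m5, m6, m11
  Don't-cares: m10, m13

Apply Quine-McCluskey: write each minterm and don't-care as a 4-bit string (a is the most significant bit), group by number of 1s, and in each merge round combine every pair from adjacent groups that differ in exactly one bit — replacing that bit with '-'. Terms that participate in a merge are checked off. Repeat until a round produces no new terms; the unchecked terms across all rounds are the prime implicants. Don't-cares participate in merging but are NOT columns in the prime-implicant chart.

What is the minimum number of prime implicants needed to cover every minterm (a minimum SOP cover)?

3

size-2^0 implicants → 0000(✓)  0010(✓)  0011(✓)  0100(✓)  0101(✓)  0110(✓)  1010(✓)  1011(✓)  1101(✓)
size-2^1 implicants → -010(✓)  -011(✓)  -101  0-00(✓)  0-10(✓)  00-0(✓)  001-(✓)  01-0(✓)  010-  101-(✓)
size-2^2 implicants → -01-  0--0
Unchecked terms (primes): -01-, -101, 0--0, 010-
Minterm coverage:
  m0 ⊆ 0--0 [E]
  m2 ⊆ -01-,0--0
  m3 ⊆ -01- [E]
  m4 ⊆ 0--0,010-
  m5 ⊆ -101,010-
  m6 ⊆ 0--0 [E]
  m11 ⊆ -01- [E]
E = {-01-, 0--0}
Petrick residual → -101
Cover = b'c + bc'd + a'd'  |cover|=3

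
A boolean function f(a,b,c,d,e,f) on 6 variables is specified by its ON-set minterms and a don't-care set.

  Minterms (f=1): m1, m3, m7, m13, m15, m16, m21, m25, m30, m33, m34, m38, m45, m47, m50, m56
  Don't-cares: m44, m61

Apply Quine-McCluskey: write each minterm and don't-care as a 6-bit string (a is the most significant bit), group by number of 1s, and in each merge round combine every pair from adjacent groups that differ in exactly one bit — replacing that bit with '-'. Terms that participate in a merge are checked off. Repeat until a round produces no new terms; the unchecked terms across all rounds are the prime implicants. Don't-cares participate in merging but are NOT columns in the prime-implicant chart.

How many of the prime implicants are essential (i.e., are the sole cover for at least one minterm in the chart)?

9

[col 0] 000001*, 000011*, 000111*, 001101*, 001111*, 010000, 010101, 011001, 011110, 100001*, 100010*, 100110*, 101100*, 101101*, 101111*, 110010*, 111000, 111101*
[col 1] -00001, -01101*, -01111*, 00-111, 000-11, 0000-1, 0011-1*, 1-0010, 1-1101, 100-10, 1011-1*, 10110-
[col 2] -011-1
Prime implicants: -00001, -011-1, 00-111, 000-11, 0000-1, 010000, 010101, 011001, 011110, 1-0010, 1-1101, 100-10, 10110-, 111000
PI chart (minterm → PIs covering it):
  1 | -00001,0000-1
  3 | 000-11,0000-1
  7 | 00-111,000-11
  13 | -011-1  (sole → essential)
  15 | -011-1,00-111
  16 | 010000  (sole → essential)
  21 | 010101  (sole → essential)
  25 | 011001  (sole → essential)
  30 | 011110  (sole → essential)
  33 | -00001  (sole → essential)
  34 | 1-0010,100-10
  38 | 100-10  (sole → essential)
  45 | -011-1,1-1101,10110-
  47 | -011-1  (sole → essential)
  50 | 1-0010  (sole → essential)
  56 | 111000  (sole → essential)
Essential prime implicants: -00001, -011-1, 010000, 010101, 011001, 011110, 1-0010, 100-10, 111000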